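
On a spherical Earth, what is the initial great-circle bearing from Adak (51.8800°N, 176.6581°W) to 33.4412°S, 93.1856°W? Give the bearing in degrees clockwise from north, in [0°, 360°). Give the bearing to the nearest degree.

117°

Δλ = -93.1856 − -176.6581 = 83.4725°.
θ = atan2( sin Δλ · cos φ₂ , cos φ₁ · sin φ₂ − sin φ₁ · cos φ₂ · cos Δλ )
  = atan2(0.82904, -0.41482) = 116.581° → normalised to [0°, 360°): 116.581°.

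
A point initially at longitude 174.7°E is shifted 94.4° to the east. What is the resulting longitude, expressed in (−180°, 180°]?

90.9°W

Start at +174.7°; shift +94.4° → +269.1°.
+269.1° lies outside (−180°, 180°]; subtract 360° → -90.9°.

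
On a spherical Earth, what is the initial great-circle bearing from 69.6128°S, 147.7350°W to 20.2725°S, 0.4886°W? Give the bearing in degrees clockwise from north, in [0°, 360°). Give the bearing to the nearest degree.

149°

Δλ = -0.4886 − -147.7350 = 147.2464°.
θ = atan2( sin Δλ · cos φ₂ , cos φ₁ · sin φ₂ − sin φ₁ · cos φ₂ · cos Δλ )
  = atan2(0.50751, -0.86019) = 149.459° → normalised to [0°, 360°): 149.459°.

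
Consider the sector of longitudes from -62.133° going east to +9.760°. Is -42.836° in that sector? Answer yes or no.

Yes

Band width going east from -62.133° to +9.760°: ((9.760 − -62.133) mod 360) = 71.893°.
Offset of -42.836° east of the west edge: ((-42.836 − -62.133) mod 360) = 19.297°.
19.297° ≤ 71.893° ⇒ inside.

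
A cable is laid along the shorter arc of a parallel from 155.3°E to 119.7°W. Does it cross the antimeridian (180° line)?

Naïve |-119.7 − 155.3| = 275.0° > 180°, so the shorter arc goes the other way round — across 180°.
Signed shortest Δλ = ((-119.7 − 155.3 + 180) mod 360) − 180 = 85.0°.
Going east by 85.0° from +155.3° passes through 180° before reaching -119.7°.

Yes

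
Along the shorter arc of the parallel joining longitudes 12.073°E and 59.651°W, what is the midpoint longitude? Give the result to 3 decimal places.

23.789°W

Signed shortest Δλ from +12.073° to -59.651° is -71.724°.
Midpoint longitude = +12.073° + (-71.724°)/2 = +12.073° − 35.862° = -23.789°.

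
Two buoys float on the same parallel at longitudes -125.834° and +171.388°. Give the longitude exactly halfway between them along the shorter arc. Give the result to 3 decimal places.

Signed shortest Δλ from -125.834° to +171.388° is -62.778°.
Midpoint longitude = -125.834° + (-62.778°)/2 = -125.834° − 31.389° = -157.223°.
(The naïve average (-125.834 + +171.388)/2 = 22.777° is on the wrong side of the globe.)

-157.223°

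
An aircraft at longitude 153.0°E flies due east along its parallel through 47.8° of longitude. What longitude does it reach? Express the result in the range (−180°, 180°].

Start at +153.0°; shift +47.8° → +200.8°.
+200.8° lies outside (−180°, 180°]; subtract 360° → -159.2°.

159.2°W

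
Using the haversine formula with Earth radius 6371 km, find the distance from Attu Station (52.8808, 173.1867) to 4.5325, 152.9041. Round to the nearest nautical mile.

3071 nmi

Δλ = 152.9041 − 173.1867 = -20.2826°.
Δφ = 4.5325 − 52.8808 = -48.3483°.
a = sin²(Δφ/2) + cos φ₁ · cos φ₂ · sin²(Δλ/2) = 0.186351.
c = 2·atan2(√a, √(1−a)) = 0.89272 rad → d = 6371·c ≈ 5687.50 km ≈ 3071.00 nmi.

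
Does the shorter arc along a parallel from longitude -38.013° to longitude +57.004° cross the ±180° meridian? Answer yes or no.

No

Signed shortest Δλ = ((57.004 − -38.013 + 180) mod 360) − 180 = 95.017°.
Going east by 95.017° from -38.013° reaches +57.004° without touching 180°.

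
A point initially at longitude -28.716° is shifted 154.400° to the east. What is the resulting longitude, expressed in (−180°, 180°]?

Start at -28.716°; shift +154.400° → +125.684°.
+125.684° already lies in (−180°, 180°].

+125.684°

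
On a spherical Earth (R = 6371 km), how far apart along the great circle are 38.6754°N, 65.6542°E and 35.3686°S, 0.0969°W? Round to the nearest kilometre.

10647 km

Δλ = -0.0969 − 65.6542 = -65.7511°.
Δφ = -35.3686 − 38.6754 = -74.0440°.
a = sin²(Δφ/2) + cos φ₁ · cos φ₂ · sin²(Δλ/2) = 0.550129.
c = 2·atan2(√a, √(1−a)) = 1.67122 rad → d = 6371·c ≈ 10647.37 km.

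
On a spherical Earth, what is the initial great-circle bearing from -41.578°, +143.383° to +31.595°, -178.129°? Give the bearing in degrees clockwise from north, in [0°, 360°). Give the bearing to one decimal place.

32.4°

Δλ = -178.129 − 143.383 = -321.512°; wrapped into (−180°, 180°]: 38.488°.
θ = atan2( sin Δλ · cos φ₂ , cos φ₁ · sin φ₂ − sin φ₁ · cos φ₂ · cos Δλ )
  = atan2(0.53010, 0.83437) = 32.429° → normalised to [0°, 360°): 32.429°.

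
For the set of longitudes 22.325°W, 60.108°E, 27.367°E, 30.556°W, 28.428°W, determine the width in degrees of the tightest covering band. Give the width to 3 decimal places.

90.664°

Sort the longitudes: -30.556°, -28.428°, -22.325°, +27.367°, +60.108°.
Eastward gaps between consecutive values (wrapping around): 2.128°, 6.103°, 49.692°, 32.741°, 269.336°.
Largest gap = 269.336° ⇒ minimal covering band is its complement: 360° − 269.336° = 90.664°.
Band runs from -30.556° eastward to +60.108°.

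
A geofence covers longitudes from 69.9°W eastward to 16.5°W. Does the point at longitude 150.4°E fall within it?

No

Band width going east from -69.9° to -16.5°: ((-16.5 − -69.9) mod 360) = 53.4°.
Offset of +150.4° east of the west edge: ((150.4 − -69.9) mod 360) = 220.3°.
220.3° > 53.4° ⇒ outside.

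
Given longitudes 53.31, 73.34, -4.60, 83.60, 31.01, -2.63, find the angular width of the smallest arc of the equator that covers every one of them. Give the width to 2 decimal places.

88.20°

Sort the longitudes: -4.60°, -2.63°, +31.01°, +53.31°, +73.34°, +83.60°.
Eastward gaps between consecutive values (wrapping around): 1.97°, 33.64°, 22.30°, 20.03°, 10.26°, 271.80°.
Largest gap = 271.80° ⇒ minimal covering band is its complement: 360° − 271.80° = 88.20°.
Band runs from -4.60° eastward to +83.60°.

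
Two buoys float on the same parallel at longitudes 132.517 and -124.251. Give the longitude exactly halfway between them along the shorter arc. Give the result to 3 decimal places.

Signed shortest Δλ from +132.517° to -124.251° is +103.232°.
Midpoint longitude = +132.517° + (+103.232°)/2 = +132.517° + 51.616° = +184.133°.
Normalise into (−180°, 180°]: -175.867°.
(The naïve average (+132.517 + -124.251)/2 = 4.133° is on the wrong side of the globe.)

-175.867°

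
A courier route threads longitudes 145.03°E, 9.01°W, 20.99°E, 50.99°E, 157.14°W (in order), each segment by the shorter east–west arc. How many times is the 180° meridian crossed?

Leg 1: +145.03° → -9.01°, shortest Δλ = -154.04° (west) — does not cross 180°.
Leg 2: -9.01° → +20.99°, shortest Δλ = 30.0° (east) — does not cross 180°.
Leg 3: +20.99° → +50.99°, shortest Δλ = 30.0° (east) — does not cross 180°.
Leg 4: +50.99° → -157.14°, shortest Δλ = 151.87° (east) — crosses 180°.
Total crossings: 1.

1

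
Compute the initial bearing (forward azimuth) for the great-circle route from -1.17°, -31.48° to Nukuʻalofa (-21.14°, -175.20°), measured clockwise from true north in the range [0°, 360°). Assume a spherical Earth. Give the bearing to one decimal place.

Δλ = -175.20 − -31.48 = -143.72°.
θ = atan2( sin Δλ · cos φ₂ , cos φ₁ · sin φ₂ − sin φ₁ · cos φ₂ · cos Δλ )
  = atan2(-0.55191, -0.37593) = -124.260° → normalised to [0°, 360°): 235.740°.

235.7°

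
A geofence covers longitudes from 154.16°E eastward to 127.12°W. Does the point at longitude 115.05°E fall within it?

Band width going east from +154.16° to -127.12°: ((-127.12 − 154.16) mod 360) = 78.72°.
Offset of +115.05° east of the west edge: ((115.05 − 154.16) mod 360) = 320.89°.
320.89° > 78.72° ⇒ outside.

No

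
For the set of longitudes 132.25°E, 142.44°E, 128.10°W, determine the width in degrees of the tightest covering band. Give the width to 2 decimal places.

Sort the longitudes: -128.10°, +132.25°, +142.44°.
Eastward gaps between consecutive values (wrapping around): 260.35°, 10.19°, 89.46°.
Largest gap = 260.35° ⇒ minimal covering band is its complement: 360° − 260.35° = 99.65°.
Band runs from +132.25° eastward to -128.10°, crossing the antimeridian.

99.65°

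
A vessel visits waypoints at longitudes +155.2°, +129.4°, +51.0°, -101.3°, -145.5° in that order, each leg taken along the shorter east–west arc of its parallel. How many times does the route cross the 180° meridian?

0

Leg 1: +155.2° → +129.4°, shortest Δλ = -25.8° (west) — does not cross 180°.
Leg 2: +129.4° → +51.0°, shortest Δλ = -78.4° (west) — does not cross 180°.
Leg 3: +51.0° → -101.3°, shortest Δλ = -152.3° (west) — does not cross 180°.
Leg 4: -101.3° → -145.5°, shortest Δλ = -44.2° (west) — does not cross 180°.
Total crossings: 0.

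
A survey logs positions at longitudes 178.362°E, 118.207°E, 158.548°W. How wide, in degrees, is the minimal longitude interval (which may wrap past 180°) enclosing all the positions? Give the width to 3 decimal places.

Sort the longitudes: -158.548°, +118.207°, +178.362°.
Eastward gaps between consecutive values (wrapping around): 276.755°, 60.155°, 23.090°.
Largest gap = 276.755° ⇒ minimal covering band is its complement: 360° − 276.755° = 83.245°.
Band runs from +118.207° eastward to -158.548°, crossing the antimeridian.

83.245°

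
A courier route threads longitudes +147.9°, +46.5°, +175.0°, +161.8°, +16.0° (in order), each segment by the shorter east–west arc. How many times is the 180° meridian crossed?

0

Leg 1: +147.9° → +46.5°, shortest Δλ = -101.4° (west) — does not cross 180°.
Leg 2: +46.5° → +175.0°, shortest Δλ = 128.5° (east) — does not cross 180°.
Leg 3: +175.0° → +161.8°, shortest Δλ = -13.2° (west) — does not cross 180°.
Leg 4: +161.8° → +16.0°, shortest Δλ = -145.8° (west) — does not cross 180°.
Total crossings: 0.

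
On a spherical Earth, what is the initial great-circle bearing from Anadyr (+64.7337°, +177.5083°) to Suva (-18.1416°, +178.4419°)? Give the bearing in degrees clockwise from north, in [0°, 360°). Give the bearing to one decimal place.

Δλ = 178.4419 − 177.5083 = 0.9336°.
θ = atan2( sin Δλ · cos φ₂ , cos φ₁ · sin φ₂ − sin φ₁ · cos φ₂ · cos Δλ )
  = atan2(0.01548, -0.99216) = 179.106° → normalised to [0°, 360°): 179.106°.

179.1°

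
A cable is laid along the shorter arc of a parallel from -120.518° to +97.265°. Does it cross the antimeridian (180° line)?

Naïve |97.265 − -120.518| = 217.783° > 180°, so the shorter arc goes the other way round — across 180°.
Signed shortest Δλ = ((97.265 − -120.518 + 180) mod 360) − 180 = -142.217°.
Going west by 142.217° from -120.518° passes through 180° before reaching +97.265°.

Yes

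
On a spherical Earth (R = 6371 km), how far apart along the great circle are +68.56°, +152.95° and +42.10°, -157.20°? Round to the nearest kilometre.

4111 km

Δλ = -157.20 − 152.95 = -310.15°; wrapped into (−180°, 180°]: 49.85°.
Δφ = 42.10 − 68.56 = -26.46°.
a = sin²(Δφ/2) + cos φ₁ · cos φ₂ · sin²(Δλ/2) = 0.100546.
c = 2·atan2(√a, √(1−a)) = 0.64532 rad → d = 6371·c ≈ 4111.32 km.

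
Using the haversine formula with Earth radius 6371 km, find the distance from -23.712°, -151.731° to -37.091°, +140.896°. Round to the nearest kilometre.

6497 km

Δλ = 140.896 − -151.731 = 292.627°; wrapped into (−180°, 180°]: -67.373°.
Δφ = -37.091 − -23.712 = -13.379°.
a = sin²(Δφ/2) + cos φ₁ · cos φ₂ · sin²(Δλ/2) = 0.238247.
c = 2·atan2(√a, √(1−a)) = 1.01984 rad → d = 6371·c ≈ 6497.37 km.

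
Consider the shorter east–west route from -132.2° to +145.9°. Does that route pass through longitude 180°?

Yes

Naïve |145.9 − -132.2| = 278.1° > 180°, so the shorter arc goes the other way round — across 180°.
Signed shortest Δλ = ((145.9 − -132.2 + 180) mod 360) − 180 = -81.9°.
Going west by 81.9° from -132.2° passes through 180° before reaching +145.9°.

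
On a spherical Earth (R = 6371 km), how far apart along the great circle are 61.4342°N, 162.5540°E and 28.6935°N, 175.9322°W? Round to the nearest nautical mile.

Δλ = -175.9322 − 162.5540 = -338.4862°; wrapped into (−180°, 180°]: 21.5138°.
Δφ = 28.6935 − 61.4342 = -32.7407°.
a = sin²(Δφ/2) + cos φ₁ · cos φ₂ · sin²(Δλ/2) = 0.094048.
c = 2·atan2(√a, √(1−a)) = 0.62339 rad → d = 6371·c ≈ 3971.62 km ≈ 2144.51 nmi.

2145 nmi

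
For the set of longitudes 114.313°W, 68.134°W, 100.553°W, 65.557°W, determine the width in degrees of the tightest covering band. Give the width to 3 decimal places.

48.756°

Sort the longitudes: -114.313°, -100.553°, -68.134°, -65.557°.
Eastward gaps between consecutive values (wrapping around): 13.760°, 32.419°, 2.577°, 311.244°.
Largest gap = 311.244° ⇒ minimal covering band is its complement: 360° − 311.244° = 48.756°.
Band runs from -114.313° eastward to -65.557°.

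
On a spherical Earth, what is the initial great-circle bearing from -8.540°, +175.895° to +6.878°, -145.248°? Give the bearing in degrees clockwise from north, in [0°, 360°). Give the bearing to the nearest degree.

69°

Δλ = -145.248 − 175.895 = -321.143°; wrapped into (−180°, 180°]: 38.857°.
θ = atan2( sin Δλ · cos φ₂ , cos φ₁ · sin φ₂ − sin φ₁ · cos φ₂ · cos Δλ )
  = atan2(0.62286, 0.23323) = 69.471° → normalised to [0°, 360°): 69.471°.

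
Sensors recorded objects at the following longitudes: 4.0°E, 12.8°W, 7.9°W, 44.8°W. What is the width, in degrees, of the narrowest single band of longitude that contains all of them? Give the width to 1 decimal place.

48.8°

Sort the longitudes: -44.8°, -12.8°, -7.9°, +4.0°.
Eastward gaps between consecutive values (wrapping around): 32.0°, 4.9°, 11.9°, 311.2°.
Largest gap = 311.2° ⇒ minimal covering band is its complement: 360° − 311.2° = 48.8°.
Band runs from -44.8° eastward to +4.0°.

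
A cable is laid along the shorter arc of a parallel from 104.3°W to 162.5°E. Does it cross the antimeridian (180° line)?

Yes

Naïve |162.5 − -104.3| = 266.8° > 180°, so the shorter arc goes the other way round — across 180°.
Signed shortest Δλ = ((162.5 − -104.3 + 180) mod 360) − 180 = -93.2°.
Going west by 93.2° from -104.3° passes through 180° before reaching +162.5°.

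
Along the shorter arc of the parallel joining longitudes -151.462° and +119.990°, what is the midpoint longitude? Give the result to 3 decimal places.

Signed shortest Δλ from -151.462° to +119.990° is -88.548°.
Midpoint longitude = -151.462° + (-88.548°)/2 = -151.462° − 44.274° = -195.736°.
Normalise into (−180°, 180°]: +164.264°.
(The naïve average (-151.462 + +119.990)/2 = -15.736° is on the wrong side of the globe.)

+164.264°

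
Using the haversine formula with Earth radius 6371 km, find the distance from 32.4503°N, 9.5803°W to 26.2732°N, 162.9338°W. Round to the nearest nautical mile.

Δλ = -162.9338 − -9.5803 = -153.3535°.
Δφ = 26.2732 − 32.4503 = -6.1771°.
a = sin²(Δφ/2) + cos φ₁ · cos φ₂ · sin²(Δλ/2) = 0.719401.
c = 2·atan2(√a, √(1−a)) = 2.02506 rad → d = 6371·c ≈ 12901.67 km ≈ 6966.34 nmi.

6966 nmi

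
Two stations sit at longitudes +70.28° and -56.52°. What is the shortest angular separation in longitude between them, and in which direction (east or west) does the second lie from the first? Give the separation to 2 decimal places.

Raw difference: -56.52 − 70.28 = -126.8°.
Normalise into (−180°, 180°]: -126.8° stays -126.8°.
Negative ⇒ the second point lies to the west; separation 126.80°.

126.80° west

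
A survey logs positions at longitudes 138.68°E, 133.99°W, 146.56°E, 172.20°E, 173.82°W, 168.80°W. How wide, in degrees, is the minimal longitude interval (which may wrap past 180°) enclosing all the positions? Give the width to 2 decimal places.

87.33°

Sort the longitudes: -173.82°, -168.80°, -133.99°, +138.68°, +146.56°, +172.20°.
Eastward gaps between consecutive values (wrapping around): 5.02°, 34.81°, 272.67°, 7.88°, 25.64°, 13.98°.
Largest gap = 272.67° ⇒ minimal covering band is its complement: 360° − 272.67° = 87.33°.
Band runs from +138.68° eastward to -133.99°, crossing the antimeridian.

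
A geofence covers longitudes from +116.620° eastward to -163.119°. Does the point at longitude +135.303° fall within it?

Band width going east from +116.620° to -163.119°: ((-163.119 − 116.620) mod 360) = 80.261°.
Offset of +135.303° east of the west edge: ((135.303 − 116.620) mod 360) = 18.683°.
18.683° ≤ 80.261° ⇒ inside.

Yes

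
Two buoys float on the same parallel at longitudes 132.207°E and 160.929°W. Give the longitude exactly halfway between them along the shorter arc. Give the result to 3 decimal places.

Signed shortest Δλ from +132.207° to -160.929° is +66.864°.
Midpoint longitude = +132.207° + (+66.864°)/2 = +132.207° + 33.432° = +165.639°.
(The naïve average (+132.207 + -160.929)/2 = -14.361° is on the wrong side of the globe.)

165.639°E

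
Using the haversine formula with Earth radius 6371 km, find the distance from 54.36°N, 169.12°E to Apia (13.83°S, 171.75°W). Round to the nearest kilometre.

Δλ = -171.75 − 169.12 = -340.87°; wrapped into (−180°, 180°]: 19.13°.
Δφ = -13.83 − 54.36 = -68.19°.
a = sin²(Δφ/2) + cos φ₁ · cos φ₂ · sin²(Δλ/2) = 0.329857.
c = 2·atan2(√a, √(1−a)) = 1.22358 rad → d = 6371·c ≈ 7795.40 km.

7795 km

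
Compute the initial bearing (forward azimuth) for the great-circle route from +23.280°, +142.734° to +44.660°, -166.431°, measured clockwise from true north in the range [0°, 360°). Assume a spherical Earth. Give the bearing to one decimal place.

Δλ = -166.431 − 142.734 = -309.165°; wrapped into (−180°, 180°]: 50.835°.
θ = atan2( sin Δλ · cos φ₂ , cos φ₁ · sin φ₂ − sin φ₁ · cos φ₂ · cos Δλ )
  = atan2(0.55149, 0.46813) = 49.674° → normalised to [0°, 360°): 49.674°.

49.7°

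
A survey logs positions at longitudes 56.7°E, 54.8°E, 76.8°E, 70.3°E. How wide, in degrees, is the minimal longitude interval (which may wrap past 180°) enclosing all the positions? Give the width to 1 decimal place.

22.0°

Sort the longitudes: +54.8°, +56.7°, +70.3°, +76.8°.
Eastward gaps between consecutive values (wrapping around): 1.9°, 13.6°, 6.5°, 338.0°.
Largest gap = 338.0° ⇒ minimal covering band is its complement: 360° − 338.0° = 22.0°.
Band runs from +54.8° eastward to +76.8°.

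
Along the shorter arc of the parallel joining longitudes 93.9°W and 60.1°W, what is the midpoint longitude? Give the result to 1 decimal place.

77.0°W

Signed shortest Δλ from -93.9° to -60.1° is +33.8°.
Midpoint longitude = -93.9° + (+33.8°)/2 = -93.9° + 16.9° = -77.0°.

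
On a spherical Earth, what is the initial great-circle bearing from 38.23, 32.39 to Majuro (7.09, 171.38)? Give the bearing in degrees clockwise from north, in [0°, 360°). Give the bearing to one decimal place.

49.3°

Δλ = 171.38 − 32.39 = 138.99°.
θ = atan2( sin Δλ · cos φ₂ , cos φ₁ · sin φ₂ − sin φ₁ · cos φ₂ · cos Δλ )
  = atan2(0.65117, 0.56034) = 49.287° → normalised to [0°, 360°): 49.287°.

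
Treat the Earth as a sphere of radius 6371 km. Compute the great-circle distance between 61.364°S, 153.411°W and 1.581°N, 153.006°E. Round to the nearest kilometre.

Δλ = 153.006 − -153.411 = 306.417°; wrapped into (−180°, 180°]: -53.583°.
Δφ = 1.581 − -61.364 = 62.945°.
a = sin²(Δφ/2) + cos φ₁ · cos φ₂ · sin²(Δλ/2) = 0.369909.
c = 2·atan2(√a, √(1−a)) = 1.30758 rad → d = 6371·c ≈ 8330.62 km.

8331 km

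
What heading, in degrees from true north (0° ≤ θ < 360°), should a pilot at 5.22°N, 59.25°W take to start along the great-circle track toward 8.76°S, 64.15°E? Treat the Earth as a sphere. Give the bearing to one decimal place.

97.1°

Δλ = 64.15 − -59.25 = 123.40°.
θ = atan2( sin Δλ · cos φ₂ , cos φ₁ · sin φ₂ − sin φ₁ · cos φ₂ · cos Δλ )
  = atan2(0.82511, -0.10217) = 97.058° → normalised to [0°, 360°): 97.058°.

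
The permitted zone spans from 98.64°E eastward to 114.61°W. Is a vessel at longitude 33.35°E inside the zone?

Band width going east from +98.64° to -114.61°: ((-114.61 − 98.64) mod 360) = 146.75°.
Offset of +33.35° east of the west edge: ((33.35 − 98.64) mod 360) = 294.71°.
294.71° > 146.75° ⇒ outside.

No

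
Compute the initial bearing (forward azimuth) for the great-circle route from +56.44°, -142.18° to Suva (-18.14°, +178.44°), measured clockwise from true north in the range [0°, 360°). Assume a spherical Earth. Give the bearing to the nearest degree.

Δλ = 178.44 − -142.18 = 320.62°; wrapped into (−180°, 180°]: -39.38°.
θ = atan2( sin Δλ · cos φ₂ , cos φ₁ · sin φ₂ − sin φ₁ · cos φ₂ · cos Δλ )
  = atan2(-0.60293, -0.78421) = -142.446° → normalised to [0°, 360°): 217.554°.

218°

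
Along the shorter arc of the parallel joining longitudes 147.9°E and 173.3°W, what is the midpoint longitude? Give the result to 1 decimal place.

167.3°E

Signed shortest Δλ from +147.9° to -173.3° is +38.8°.
Midpoint longitude = +147.9° + (+38.8°)/2 = +147.9° + 19.4° = +167.3°.
(The naïve average (+147.9 + -173.3)/2 = -12.7° is on the wrong side of the globe.)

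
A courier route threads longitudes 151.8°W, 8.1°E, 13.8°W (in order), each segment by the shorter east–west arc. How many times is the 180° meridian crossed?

Leg 1: -151.8° → +8.1°, shortest Δλ = 159.9° (east) — does not cross 180°.
Leg 2: +8.1° → -13.8°, shortest Δλ = -21.9° (west) — does not cross 180°.
Total crossings: 0.

0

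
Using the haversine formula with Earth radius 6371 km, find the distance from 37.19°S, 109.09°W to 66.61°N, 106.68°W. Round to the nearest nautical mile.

6233 nmi

Δλ = -106.68 − -109.09 = 2.41°.
Δφ = 66.61 − -37.19 = 103.80°.
a = sin²(Δφ/2) + cos φ₁ · cos φ₂ · sin²(Δλ/2) = 0.619407.
c = 2·atan2(√a, √(1−a)) = 1.81194 rad → d = 6371·c ≈ 11543.87 km ≈ 6233.19 nmi.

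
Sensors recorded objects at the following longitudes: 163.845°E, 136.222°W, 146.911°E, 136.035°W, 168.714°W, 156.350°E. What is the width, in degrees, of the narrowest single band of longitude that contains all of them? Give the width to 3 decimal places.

Sort the longitudes: -168.714°, -136.222°, -136.035°, +146.911°, +156.350°, +163.845°.
Eastward gaps between consecutive values (wrapping around): 32.492°, 0.187°, 282.946°, 9.439°, 7.495°, 27.441°.
Largest gap = 282.946° ⇒ minimal covering band is its complement: 360° − 282.946° = 77.054°.
Band runs from +146.911° eastward to -136.035°, crossing the antimeridian.

77.054°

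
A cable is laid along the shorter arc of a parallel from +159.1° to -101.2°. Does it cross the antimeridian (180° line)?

Yes

Naïve |-101.2 − 159.1| = 260.3° > 180°, so the shorter arc goes the other way round — across 180°.
Signed shortest Δλ = ((-101.2 − 159.1 + 180) mod 360) − 180 = 99.7°.
Going east by 99.7° from +159.1° passes through 180° before reaching -101.2°.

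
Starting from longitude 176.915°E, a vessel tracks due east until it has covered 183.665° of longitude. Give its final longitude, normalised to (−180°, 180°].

Start at +176.915°; shift +183.665° → +360.580°.
+360.580° lies outside (−180°, 180°]; subtract 360° → +0.580°.

0.580°E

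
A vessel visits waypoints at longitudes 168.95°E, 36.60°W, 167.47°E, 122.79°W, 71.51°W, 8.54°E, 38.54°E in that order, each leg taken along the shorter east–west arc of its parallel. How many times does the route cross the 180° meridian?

3

Leg 1: +168.95° → -36.60°, shortest Δλ = 154.45° (east) — crosses 180°.
Leg 2: -36.60° → +167.47°, shortest Δλ = -155.93° (west) — crosses 180°.
Leg 3: +167.47° → -122.79°, shortest Δλ = 69.74° (east) — crosses 180°.
Leg 4: -122.79° → -71.51°, shortest Δλ = 51.28° (east) — does not cross 180°.
Leg 5: -71.51° → +8.54°, shortest Δλ = 80.05° (east) — does not cross 180°.
Leg 6: +8.54° → +38.54°, shortest Δλ = 30.0° (east) — does not cross 180°.
Total crossings: 3.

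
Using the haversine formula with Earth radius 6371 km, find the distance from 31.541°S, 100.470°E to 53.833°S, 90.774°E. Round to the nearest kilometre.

2597 km

Δλ = 90.774 − 100.470 = -9.696°.
Δφ = -53.833 − -31.541 = -22.292°.
a = sin²(Δφ/2) + cos φ₁ · cos φ₂ · sin²(Δλ/2) = 0.040961.
c = 2·atan2(√a, √(1−a)) = 0.40759 rad → d = 6371·c ≈ 2596.77 km.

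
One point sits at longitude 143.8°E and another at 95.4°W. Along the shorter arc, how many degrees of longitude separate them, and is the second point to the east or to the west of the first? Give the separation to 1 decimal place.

120.8° east

Raw difference: -95.4 − 143.8 = -239.2°.
Normalise into (−180°, 180°]: -239.2° + 360° = 120.8°.
Positive ⇒ the second point lies to the east; separation 120.8°.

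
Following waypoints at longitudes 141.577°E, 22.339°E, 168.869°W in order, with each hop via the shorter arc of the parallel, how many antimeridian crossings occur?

Leg 1: +141.577° → +22.339°, shortest Δλ = -119.238° (west) — does not cross 180°.
Leg 2: +22.339° → -168.869°, shortest Δλ = 168.792° (east) — crosses 180°.
Total crossings: 1.

1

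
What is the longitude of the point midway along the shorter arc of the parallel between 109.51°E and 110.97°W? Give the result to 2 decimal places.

Signed shortest Δλ from +109.51° to -110.97° is +139.52°.
Midpoint longitude = +109.51° + (+139.52°)/2 = +109.51° + 69.76° = +179.27°.
(The naïve average (+109.51 + -110.97)/2 = -0.73° is on the wrong side of the globe.)

179.27°E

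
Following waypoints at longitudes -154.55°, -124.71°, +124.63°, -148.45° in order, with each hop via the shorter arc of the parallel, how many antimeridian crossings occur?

Leg 1: -154.55° → -124.71°, shortest Δλ = 29.84° (east) — does not cross 180°.
Leg 2: -124.71° → +124.63°, shortest Δλ = -110.66° (west) — crosses 180°.
Leg 3: +124.63° → -148.45°, shortest Δλ = 86.92° (east) — crosses 180°.
Total crossings: 2.

2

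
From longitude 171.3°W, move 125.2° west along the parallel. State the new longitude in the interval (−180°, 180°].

Start at -171.3°; shift −125.2° → -296.5°.
-296.5° lies outside (−180°, 180°]; add 360° → +63.5°.

63.5°E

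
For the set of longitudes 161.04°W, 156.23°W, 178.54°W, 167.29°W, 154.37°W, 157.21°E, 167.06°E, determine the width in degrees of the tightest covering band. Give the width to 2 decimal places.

48.42°

Sort the longitudes: -178.54°, -167.29°, -161.04°, -156.23°, -154.37°, +157.21°, +167.06°.
Eastward gaps between consecutive values (wrapping around): 11.25°, 6.25°, 4.81°, 1.86°, 311.58°, 9.85°, 14.40°.
Largest gap = 311.58° ⇒ minimal covering band is its complement: 360° − 311.58° = 48.42°.
Band runs from +157.21° eastward to -154.37°, crossing the antimeridian.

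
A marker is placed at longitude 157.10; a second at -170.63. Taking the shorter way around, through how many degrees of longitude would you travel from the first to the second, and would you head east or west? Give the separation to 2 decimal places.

32.27° east

Raw difference: -170.63 − 157.10 = -327.73°.
Normalise into (−180°, 180°]: -327.73° + 360° = 32.27°.
Positive ⇒ the second point lies to the east; separation 32.27°.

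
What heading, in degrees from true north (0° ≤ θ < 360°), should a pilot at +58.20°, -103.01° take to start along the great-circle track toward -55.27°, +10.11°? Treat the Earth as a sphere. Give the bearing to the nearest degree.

115°

Δλ = 10.11 − -103.01 = 113.12°.
θ = atan2( sin Δλ · cos φ₂ , cos φ₁ · sin φ₂ − sin φ₁ · cos φ₂ · cos Δλ )
  = atan2(0.52395, -0.24295) = 114.877° → normalised to [0°, 360°): 114.877°.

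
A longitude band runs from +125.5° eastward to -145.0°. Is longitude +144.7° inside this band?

Band width going east from +125.5° to -145.0°: ((-145.0 − 125.5) mod 360) = 89.5°.
Offset of +144.7° east of the west edge: ((144.7 − 125.5) mod 360) = 19.2°.
19.2° ≤ 89.5° ⇒ inside.

Yes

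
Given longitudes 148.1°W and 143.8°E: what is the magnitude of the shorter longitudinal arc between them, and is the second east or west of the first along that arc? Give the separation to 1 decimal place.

68.1° west

Raw difference: 143.8 − -148.1 = 291.9°.
Normalise into (−180°, 180°]: 291.9° − 360° = -68.1°.
Negative ⇒ the second point lies to the west; separation 68.1°.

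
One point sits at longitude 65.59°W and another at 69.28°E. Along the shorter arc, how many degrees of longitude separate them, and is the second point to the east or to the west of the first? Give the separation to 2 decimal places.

Raw difference: 69.28 − -65.59 = 134.87°.
Normalise into (−180°, 180°]: 134.87° stays 134.87°.
Positive ⇒ the second point lies to the east; separation 134.87°.

134.87° east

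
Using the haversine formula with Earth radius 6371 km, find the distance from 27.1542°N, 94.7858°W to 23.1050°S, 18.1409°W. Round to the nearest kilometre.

Δλ = -18.1409 − -94.7858 = 76.6449°.
Δφ = -23.1050 − 27.1542 = -50.2592°.
a = sin²(Δφ/2) + cos φ₁ · cos φ₂ · sin²(Δλ/2) = 0.495027.
c = 2·atan2(√a, √(1−a)) = 1.56085 rad → d = 6371·c ≈ 9944.17 km.

9944 km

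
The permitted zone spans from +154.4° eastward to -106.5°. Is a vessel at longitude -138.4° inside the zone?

Yes

Band width going east from +154.4° to -106.5°: ((-106.5 − 154.4) mod 360) = 99.1°.
Offset of -138.4° east of the west edge: ((-138.4 − 154.4) mod 360) = 67.2°.
67.2° ≤ 99.1° ⇒ inside.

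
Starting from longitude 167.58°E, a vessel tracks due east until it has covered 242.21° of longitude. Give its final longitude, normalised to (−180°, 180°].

49.79°E

Start at +167.58°; shift +242.21° → +409.79°.
+409.79° lies outside (−180°, 180°]; subtract 360° → +49.79°.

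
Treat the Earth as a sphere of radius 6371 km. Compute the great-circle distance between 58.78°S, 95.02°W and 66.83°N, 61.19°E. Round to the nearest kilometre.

18526 km

Δλ = 61.19 − -95.02 = 156.21°.
Δφ = 66.83 − -58.78 = 125.61°.
a = sin²(Δφ/2) + cos φ₁ · cos φ₂ · sin²(Δλ/2) = 0.986409.
c = 2·atan2(√a, √(1−a)) = 2.90790 rad → d = 6371·c ≈ 18526.22 km.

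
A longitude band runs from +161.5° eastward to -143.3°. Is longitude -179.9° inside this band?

Band width going east from +161.5° to -143.3°: ((-143.3 − 161.5) mod 360) = 55.2°.
Offset of -179.9° east of the west edge: ((-179.9 − 161.5) mod 360) = 18.6°.
18.6° ≤ 55.2° ⇒ inside.

Yes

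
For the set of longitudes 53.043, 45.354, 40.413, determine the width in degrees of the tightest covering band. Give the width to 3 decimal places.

12.630°

Sort the longitudes: +40.413°, +45.354°, +53.043°.
Eastward gaps between consecutive values (wrapping around): 4.941°, 7.689°, 347.370°.
Largest gap = 347.370° ⇒ minimal covering band is its complement: 360° − 347.370° = 12.630°.
Band runs from +40.413° eastward to +53.043°.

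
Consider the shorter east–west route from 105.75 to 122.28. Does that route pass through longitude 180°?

Signed shortest Δλ = ((122.28 − 105.75 + 180) mod 360) − 180 = 16.53°.
Going east by 16.53° from +105.75° reaches +122.28° without touching 180°.

No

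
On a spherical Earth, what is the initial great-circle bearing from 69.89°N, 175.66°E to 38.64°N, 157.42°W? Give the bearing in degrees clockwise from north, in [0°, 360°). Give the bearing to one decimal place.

Δλ = -157.42 − 175.66 = -333.08°; wrapped into (−180°, 180°]: 26.92°.
θ = atan2( sin Δλ · cos φ₂ , cos φ₁ · sin φ₂ − sin φ₁ · cos φ₂ · cos Δλ )
  = atan2(0.35363, -0.43929) = 141.166° → normalised to [0°, 360°): 141.166°.

141.2°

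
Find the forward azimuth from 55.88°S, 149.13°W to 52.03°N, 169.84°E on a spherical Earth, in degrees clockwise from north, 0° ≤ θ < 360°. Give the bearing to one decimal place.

334.0°

Δλ = 169.84 − -149.13 = 318.97°; wrapped into (−180°, 180°]: -41.03°.
θ = atan2( sin Δλ · cos φ₂ , cos φ₁ · sin φ₂ − sin φ₁ · cos φ₂ · cos Δλ )
  = atan2(-0.40388, 0.82643) = -26.045° → normalised to [0°, 360°): 333.955°.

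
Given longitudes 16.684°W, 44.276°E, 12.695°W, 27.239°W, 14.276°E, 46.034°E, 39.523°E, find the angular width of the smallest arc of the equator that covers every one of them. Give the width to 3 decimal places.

Sort the longitudes: -27.239°, -16.684°, -12.695°, +14.276°, +39.523°, +44.276°, +46.034°.
Eastward gaps between consecutive values (wrapping around): 10.555°, 3.989°, 26.971°, 25.247°, 4.753°, 1.758°, 286.727°.
Largest gap = 286.727° ⇒ minimal covering band is its complement: 360° − 286.727° = 73.273°.
Band runs from -27.239° eastward to +46.034°.

73.273°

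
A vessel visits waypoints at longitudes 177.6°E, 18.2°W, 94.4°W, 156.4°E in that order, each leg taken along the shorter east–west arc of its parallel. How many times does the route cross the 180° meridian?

Leg 1: +177.6° → -18.2°, shortest Δλ = 164.2° (east) — crosses 180°.
Leg 2: -18.2° → -94.4°, shortest Δλ = -76.2° (west) — does not cross 180°.
Leg 3: -94.4° → +156.4°, shortest Δλ = -109.2° (west) — crosses 180°.
Total crossings: 2.

2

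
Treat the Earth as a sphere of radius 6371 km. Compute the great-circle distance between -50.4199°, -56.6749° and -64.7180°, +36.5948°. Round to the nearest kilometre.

Δλ = 36.5948 − -56.6749 = 93.2697°.
Δφ = -64.7180 − -50.4199 = -14.2981°.
a = sin²(Δφ/2) + cos φ₁ · cos φ₂ · sin²(Δλ/2) = 0.159305.
c = 2·atan2(√a, √(1−a)) = 0.82114 rad → d = 6371·c ≈ 5231.45 km.

5231 km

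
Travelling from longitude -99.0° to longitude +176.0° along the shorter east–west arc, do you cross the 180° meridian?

Naïve |176.0 − -99.0| = 275.0° > 180°, so the shorter arc goes the other way round — across 180°.
Signed shortest Δλ = ((176.0 − -99.0 + 180) mod 360) − 180 = -85.0°.
Going west by 85.0° from -99.0° passes through 180° before reaching +176.0°.

Yes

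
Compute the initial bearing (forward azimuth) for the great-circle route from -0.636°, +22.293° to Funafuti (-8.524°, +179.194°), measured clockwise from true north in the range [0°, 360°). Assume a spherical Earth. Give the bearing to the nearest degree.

Δλ = 179.194 − 22.293 = 156.901°.
θ = atan2( sin Δλ · cos φ₂ , cos φ₁ · sin φ₂ − sin φ₁ · cos φ₂ · cos Δλ )
  = atan2(0.38799, -0.15831) = 112.197° → normalised to [0°, 360°): 112.197°.

112°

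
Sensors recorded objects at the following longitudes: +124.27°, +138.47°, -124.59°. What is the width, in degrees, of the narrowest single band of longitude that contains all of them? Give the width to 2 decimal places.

111.14°

Sort the longitudes: -124.59°, +124.27°, +138.47°.
Eastward gaps between consecutive values (wrapping around): 248.86°, 14.20°, 96.94°.
Largest gap = 248.86° ⇒ minimal covering band is its complement: 360° − 248.86° = 111.14°.
Band runs from +124.27° eastward to -124.59°, crossing the antimeridian.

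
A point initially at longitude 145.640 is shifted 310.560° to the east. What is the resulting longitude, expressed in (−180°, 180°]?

Start at +145.640°; shift +310.560° → +456.200°.
+456.200° lies outside (−180°, 180°]; subtract 360° → +96.200°.

+96.200°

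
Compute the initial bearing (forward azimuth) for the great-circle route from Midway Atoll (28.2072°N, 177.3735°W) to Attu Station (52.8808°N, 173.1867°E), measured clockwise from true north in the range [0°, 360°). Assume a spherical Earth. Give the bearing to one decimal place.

346.8°

Δλ = 173.1867 − -177.3735 = 350.5602°; wrapped into (−180°, 180°]: -9.4398°.
θ = atan2( sin Δλ · cos φ₂ , cos φ₁ · sin φ₂ − sin φ₁ · cos φ₂ · cos Δλ )
  = atan2(-0.09898, 0.42131) = -13.221° → normalised to [0°, 360°): 346.779°.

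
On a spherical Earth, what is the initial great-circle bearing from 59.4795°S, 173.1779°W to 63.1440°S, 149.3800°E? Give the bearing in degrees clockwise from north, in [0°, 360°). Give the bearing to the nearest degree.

Δλ = 149.3800 − -173.1779 = 322.5579°; wrapped into (−180°, 180°]: -37.4421°.
θ = atan2( sin Δλ · cos φ₂ , cos φ₁ · sin φ₂ − sin φ₁ · cos φ₂ · cos Δλ )
  = atan2(-0.27465, -0.14409) = -117.684° → normalised to [0°, 360°): 242.316°.

242°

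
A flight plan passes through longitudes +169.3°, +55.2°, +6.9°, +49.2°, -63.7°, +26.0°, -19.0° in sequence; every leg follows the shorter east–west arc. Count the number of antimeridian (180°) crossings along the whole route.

0

Leg 1: +169.3° → +55.2°, shortest Δλ = -114.1° (west) — does not cross 180°.
Leg 2: +55.2° → +6.9°, shortest Δλ = -48.3° (west) — does not cross 180°.
Leg 3: +6.9° → +49.2°, shortest Δλ = 42.3° (east) — does not cross 180°.
Leg 4: +49.2° → -63.7°, shortest Δλ = -112.9° (west) — does not cross 180°.
Leg 5: -63.7° → +26.0°, shortest Δλ = 89.7° (east) — does not cross 180°.
Leg 6: +26.0° → -19.0°, shortest Δλ = -45.0° (west) — does not cross 180°.
Total crossings: 0.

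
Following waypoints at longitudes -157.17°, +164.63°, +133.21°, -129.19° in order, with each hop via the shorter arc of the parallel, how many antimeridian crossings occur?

Leg 1: -157.17° → +164.63°, shortest Δλ = -38.2° (west) — crosses 180°.
Leg 2: +164.63° → +133.21°, shortest Δλ = -31.42° (west) — does not cross 180°.
Leg 3: +133.21° → -129.19°, shortest Δλ = 97.6° (east) — crosses 180°.
Total crossings: 2.

2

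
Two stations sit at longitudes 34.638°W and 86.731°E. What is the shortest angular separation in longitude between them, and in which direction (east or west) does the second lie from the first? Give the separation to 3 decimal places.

121.369° east

Raw difference: 86.731 − -34.638 = 121.369°.
Normalise into (−180°, 180°]: 121.369° stays 121.369°.
Positive ⇒ the second point lies to the east; separation 121.369°.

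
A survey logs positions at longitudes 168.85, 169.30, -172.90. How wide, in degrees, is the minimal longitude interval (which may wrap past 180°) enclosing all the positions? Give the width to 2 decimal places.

18.25°

Sort the longitudes: -172.90°, +168.85°, +169.30°.
Eastward gaps between consecutive values (wrapping around): 341.75°, 0.45°, 17.80°.
Largest gap = 341.75° ⇒ minimal covering band is its complement: 360° − 341.75° = 18.25°.
Band runs from +168.85° eastward to -172.90°, crossing the antimeridian.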